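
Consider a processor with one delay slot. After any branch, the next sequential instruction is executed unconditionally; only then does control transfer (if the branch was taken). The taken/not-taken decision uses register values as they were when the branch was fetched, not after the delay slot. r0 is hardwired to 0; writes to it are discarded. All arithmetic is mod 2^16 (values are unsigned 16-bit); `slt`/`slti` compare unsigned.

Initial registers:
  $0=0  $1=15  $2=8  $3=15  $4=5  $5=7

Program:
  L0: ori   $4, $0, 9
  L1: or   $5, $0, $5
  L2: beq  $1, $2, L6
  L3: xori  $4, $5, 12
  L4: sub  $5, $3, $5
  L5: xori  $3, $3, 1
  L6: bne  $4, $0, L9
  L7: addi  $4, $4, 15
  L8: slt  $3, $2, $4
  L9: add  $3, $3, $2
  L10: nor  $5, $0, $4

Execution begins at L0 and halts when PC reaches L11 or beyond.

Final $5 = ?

PC=0  ori   $4, $0, 9        | $0=0 $1=15 $2=8 $3=15 $4=9 $5=7
PC=1  or   $5, $0, $5        | $0=0 $1=15 $2=8 $3=15 $4=9 $5=7
PC=2  beq  $1, $2, L6        | $0=0 $1=15 $2=8 $3=15 $4=9 $5=7  [not taken]
PC=3  xori  $4, $5, 12       | $0=0 $1=15 $2=8 $3=15 $4=11 $5=7
PC=4  sub  $5, $3, $5        | $0=0 $1=15 $2=8 $3=15 $4=11 $5=8
PC=5  xori  $3, $3, 1        | $0=0 $1=15 $2=8 $3=14 $4=11 $5=8
PC=6  bne  $4, $0, L9        | $0=0 $1=15 $2=8 $3=14 $4=11 $5=8  [TAKEN]
PC=7  addi  $4, $4, 15       | $0=0 $1=15 $2=8 $3=14 $4=26 $5=8
PC=9  add  $3, $3, $2        | $0=0 $1=15 $2=8 $3=22 $4=26 $5=8
PC=10 nor  $5, $0, $4        | $0=0 $1=15 $2=8 $3=22 $4=26 $5=65509

65509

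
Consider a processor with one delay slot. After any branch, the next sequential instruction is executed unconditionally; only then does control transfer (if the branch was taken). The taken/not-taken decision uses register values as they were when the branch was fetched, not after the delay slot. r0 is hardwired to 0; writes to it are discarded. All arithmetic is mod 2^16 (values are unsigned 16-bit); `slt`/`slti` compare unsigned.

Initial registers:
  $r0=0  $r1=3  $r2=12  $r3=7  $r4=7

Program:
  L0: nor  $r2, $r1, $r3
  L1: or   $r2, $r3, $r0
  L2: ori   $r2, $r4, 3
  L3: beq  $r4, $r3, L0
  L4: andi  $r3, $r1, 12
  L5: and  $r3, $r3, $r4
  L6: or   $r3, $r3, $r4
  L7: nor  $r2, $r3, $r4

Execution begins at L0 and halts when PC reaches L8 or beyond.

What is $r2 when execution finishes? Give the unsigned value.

65528

[0] nor  $r2, $r1, $r3  →  {$r0:0, $r1:3, $r2:65528, $r3:7, $r4:7}
[1] or   $r2, $r3, $r0  →  {$r0:0, $r1:3, $r2:7, $r3:7, $r4:7}
[2] ori   $r2, $r4, 3  →  {$r0:0, $r1:3, $r2:7, $r3:7, $r4:7}
[3] beq  $r4, $r3, L0  →  {$r0:0, $r1:3, $r2:7, $r3:7, $r4:7}  ⟨branch taken⟩
[4] andi  $r3, $r1, 12  →  {$r0:0, $r1:3, $r2:7, $r3:0, $r4:7}
[0] nor  $r2, $r1, $r3  →  {$r0:0, $r1:3, $r2:65532, $r3:0, $r4:7}
[1] or   $r2, $r3, $r0  →  {$r0:0, $r1:3, $r2:0, $r3:0, $r4:7}
[2] ori   $r2, $r4, 3  →  {$r0:0, $r1:3, $r2:7, $r3:0, $r4:7}
[3] beq  $r4, $r3, L0  →  {$r0:0, $r1:3, $r2:7, $r3:0, $r4:7}  ⟨branch fallthrough⟩
[4] andi  $r3, $r1, 12  →  {$r0:0, $r1:3, $r2:7, $r3:0, $r4:7}
[5] and  $r3, $r3, $r4  →  {$r0:0, $r1:3, $r2:7, $r3:0, $r4:7}
[6] or   $r3, $r3, $r4  →  {$r0:0, $r1:3, $r2:7, $r3:7, $r4:7}
[7] nor  $r2, $r3, $r4  →  {$r0:0, $r1:3, $r2:65528, $r3:7, $r4:7}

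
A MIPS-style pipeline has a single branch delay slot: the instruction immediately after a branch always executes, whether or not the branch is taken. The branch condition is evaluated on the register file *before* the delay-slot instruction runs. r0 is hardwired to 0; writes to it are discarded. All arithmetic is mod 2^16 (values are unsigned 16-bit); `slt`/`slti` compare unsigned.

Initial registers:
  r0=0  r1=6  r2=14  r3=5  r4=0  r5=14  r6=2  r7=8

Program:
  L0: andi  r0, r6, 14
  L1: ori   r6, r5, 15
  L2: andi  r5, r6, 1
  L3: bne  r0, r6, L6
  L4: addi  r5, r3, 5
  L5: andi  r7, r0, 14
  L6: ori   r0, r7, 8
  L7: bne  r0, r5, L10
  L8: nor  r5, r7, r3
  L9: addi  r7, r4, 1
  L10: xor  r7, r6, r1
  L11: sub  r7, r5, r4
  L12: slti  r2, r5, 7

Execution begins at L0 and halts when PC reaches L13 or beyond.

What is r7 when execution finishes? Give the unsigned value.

65522

  step pc=0: andi  r0, r6, 14  regs=(0,6,14,5,0,14,2,8)
  step pc=1: ori   r6, r5, 15  regs=(0,6,14,5,0,14,15,8)
  step pc=2: andi  r5, r6, 1  regs=(0,6,14,5,0,1,15,8)
  step pc=3: bne  r0, r6, L6  cond=T  regs=(0,6,14,5,0,1,15,8)
  step pc=4: addi  r5, r3, 5  regs=(0,6,14,5,0,10,15,8)
  step pc=6: ori   r0, r7, 8  regs=(0,6,14,5,0,10,15,8)
  step pc=7: bne  r0, r5, L10  cond=T  regs=(0,6,14,5,0,10,15,8)
  step pc=8: nor  r5, r7, r3  regs=(0,6,14,5,0,65522,15,8)
  step pc=10: xor  r7, r6, r1  regs=(0,6,14,5,0,65522,15,9)
  step pc=11: sub  r7, r5, r4  regs=(0,6,14,5,0,65522,15,65522)
  step pc=12: slti  r2, r5, 7  regs=(0,6,0,5,0,65522,15,65522)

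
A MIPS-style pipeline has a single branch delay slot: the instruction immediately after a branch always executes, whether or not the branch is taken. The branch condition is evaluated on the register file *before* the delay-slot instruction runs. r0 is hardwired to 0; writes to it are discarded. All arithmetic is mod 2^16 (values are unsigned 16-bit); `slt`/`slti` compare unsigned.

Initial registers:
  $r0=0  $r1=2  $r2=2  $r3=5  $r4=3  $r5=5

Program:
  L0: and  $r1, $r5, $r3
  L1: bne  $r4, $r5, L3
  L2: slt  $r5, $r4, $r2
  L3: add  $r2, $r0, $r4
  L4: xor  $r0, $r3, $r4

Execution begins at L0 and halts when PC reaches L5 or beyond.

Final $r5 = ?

0

PC=0  and  $r1, $r5, $r3     | $r0=0 $r1=5 $r2=2 $r3=5 $r4=3 $r5=5
PC=1  bne  $r4, $r5, L3      | $r0=0 $r1=5 $r2=2 $r3=5 $r4=3 $r5=5  [TAKEN]
PC=2  slt  $r5, $r4, $r2     | $r0=0 $r1=5 $r2=2 $r3=5 $r4=3 $r5=0
PC=3  add  $r2, $r0, $r4     | $r0=0 $r1=5 $r2=3 $r3=5 $r4=3 $r5=0
PC=4  xor  $r0, $r3, $r4     | $r0=0 $r1=5 $r2=3 $r3=5 $r4=3 $r5=0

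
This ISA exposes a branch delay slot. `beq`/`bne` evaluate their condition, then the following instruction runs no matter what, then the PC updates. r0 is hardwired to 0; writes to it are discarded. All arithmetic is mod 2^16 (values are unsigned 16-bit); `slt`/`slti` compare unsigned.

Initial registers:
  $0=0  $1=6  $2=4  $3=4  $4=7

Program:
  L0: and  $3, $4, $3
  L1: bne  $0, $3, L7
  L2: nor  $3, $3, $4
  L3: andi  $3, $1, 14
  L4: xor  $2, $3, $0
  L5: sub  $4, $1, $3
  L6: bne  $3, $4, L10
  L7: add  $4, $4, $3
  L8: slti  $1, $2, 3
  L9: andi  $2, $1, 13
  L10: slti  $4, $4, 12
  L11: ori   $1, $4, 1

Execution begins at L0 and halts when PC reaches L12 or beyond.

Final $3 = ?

65528

#0 and  $3, $4, $3 ; 0/6/4/4/7
#1 bne  $0, $3, L7 ; 0/6/4/4/7 ; →target
#2 nor  $3, $3, $4 ; 0/6/4/65528/7
#7 add  $4, $4, $3 ; 0/6/4/65528/65535
#8 slti  $1, $2, 3 ; 0/0/4/65528/65535
#9 andi  $2, $1, 13 ; 0/0/0/65528/65535
#10 slti  $4, $4, 12 ; 0/0/0/65528/0
#11 ori   $1, $4, 1 ; 0/1/0/65528/0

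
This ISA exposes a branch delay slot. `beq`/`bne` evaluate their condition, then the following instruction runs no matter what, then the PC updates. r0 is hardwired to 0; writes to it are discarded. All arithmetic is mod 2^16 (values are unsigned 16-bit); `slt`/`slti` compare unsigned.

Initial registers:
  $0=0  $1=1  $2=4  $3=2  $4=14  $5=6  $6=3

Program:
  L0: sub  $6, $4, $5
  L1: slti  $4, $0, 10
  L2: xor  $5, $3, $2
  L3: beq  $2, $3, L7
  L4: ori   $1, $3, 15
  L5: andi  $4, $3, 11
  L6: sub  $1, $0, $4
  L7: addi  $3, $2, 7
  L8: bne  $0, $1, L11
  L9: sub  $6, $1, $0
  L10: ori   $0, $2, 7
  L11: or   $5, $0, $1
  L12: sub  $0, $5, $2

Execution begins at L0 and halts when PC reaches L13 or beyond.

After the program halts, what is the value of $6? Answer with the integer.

  step pc=0: sub  $6, $4, $5  regs=(0,1,4,2,14,6,8)
  step pc=1: slti  $4, $0, 10  regs=(0,1,4,2,1,6,8)
  step pc=2: xor  $5, $3, $2  regs=(0,1,4,2,1,6,8)
  step pc=3: beq  $2, $3, L7  cond=F  regs=(0,1,4,2,1,6,8)
  step pc=4: ori   $1, $3, 15  regs=(0,15,4,2,1,6,8)
  step pc=5: andi  $4, $3, 11  regs=(0,15,4,2,2,6,8)
  step pc=6: sub  $1, $0, $4  regs=(0,65534,4,2,2,6,8)
  step pc=7: addi  $3, $2, 7  regs=(0,65534,4,11,2,6,8)
  step pc=8: bne  $0, $1, L11  cond=T  regs=(0,65534,4,11,2,6,8)
  step pc=9: sub  $6, $1, $0  regs=(0,65534,4,11,2,6,65534)
  step pc=11: or   $5, $0, $1  regs=(0,65534,4,11,2,65534,65534)
  step pc=12: sub  $0, $5, $2  regs=(0,65534,4,11,2,65534,65534)

65534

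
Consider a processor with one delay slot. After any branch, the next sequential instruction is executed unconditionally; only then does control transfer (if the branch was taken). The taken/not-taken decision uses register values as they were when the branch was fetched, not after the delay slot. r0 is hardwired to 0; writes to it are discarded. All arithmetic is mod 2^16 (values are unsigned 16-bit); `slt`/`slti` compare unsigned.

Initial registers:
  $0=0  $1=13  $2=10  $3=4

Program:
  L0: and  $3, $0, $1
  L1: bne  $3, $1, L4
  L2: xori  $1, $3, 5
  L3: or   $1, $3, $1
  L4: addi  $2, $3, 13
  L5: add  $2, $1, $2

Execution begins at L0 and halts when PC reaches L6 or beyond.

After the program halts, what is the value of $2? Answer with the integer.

PC=0  and  $3, $0, $1        | $0=0 $1=13 $2=10 $3=0
PC=1  bne  $3, $1, L4        | $0=0 $1=13 $2=10 $3=0  [TAKEN]
PC=2  xori  $1, $3, 5        | $0=0 $1=5 $2=10 $3=0
PC=4  addi  $2, $3, 13       | $0=0 $1=5 $2=13 $3=0
PC=5  add  $2, $1, $2        | $0=0 $1=5 $2=18 $3=0

18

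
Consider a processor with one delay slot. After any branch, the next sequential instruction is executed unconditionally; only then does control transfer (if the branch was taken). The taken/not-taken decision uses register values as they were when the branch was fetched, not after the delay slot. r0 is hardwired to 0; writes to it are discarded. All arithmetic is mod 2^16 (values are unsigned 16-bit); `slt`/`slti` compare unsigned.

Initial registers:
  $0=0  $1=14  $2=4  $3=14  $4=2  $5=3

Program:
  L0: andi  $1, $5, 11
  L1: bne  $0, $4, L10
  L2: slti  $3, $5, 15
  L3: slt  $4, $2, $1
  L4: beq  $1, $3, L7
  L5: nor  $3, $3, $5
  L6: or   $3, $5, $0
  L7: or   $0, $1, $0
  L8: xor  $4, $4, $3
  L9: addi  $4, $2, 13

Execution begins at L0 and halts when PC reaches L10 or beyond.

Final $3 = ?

#0 andi  $1, $5, 11 ; 0/3/4/14/2/3
#1 bne  $0, $4, L10 ; 0/3/4/14/2/3 ; →target
#2 slti  $3, $5, 15 ; 0/3/4/1/2/3

1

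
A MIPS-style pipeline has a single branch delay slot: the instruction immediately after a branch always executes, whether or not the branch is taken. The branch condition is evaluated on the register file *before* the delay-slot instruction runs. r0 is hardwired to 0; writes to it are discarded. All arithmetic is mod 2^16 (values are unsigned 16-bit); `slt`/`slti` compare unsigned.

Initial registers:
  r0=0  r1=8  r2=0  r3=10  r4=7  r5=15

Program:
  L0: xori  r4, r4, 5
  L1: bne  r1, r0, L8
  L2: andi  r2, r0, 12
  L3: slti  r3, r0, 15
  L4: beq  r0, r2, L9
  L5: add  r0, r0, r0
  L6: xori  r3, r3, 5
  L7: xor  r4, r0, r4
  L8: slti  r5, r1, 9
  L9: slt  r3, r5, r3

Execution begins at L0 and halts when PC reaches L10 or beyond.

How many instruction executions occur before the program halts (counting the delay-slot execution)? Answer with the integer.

5

#0 xori  r4, r4, 5 ; 0/8/0/10/2/15
#1 bne  r1, r0, L8 ; 0/8/0/10/2/15 ; →target
#2 andi  r2, r0, 12 ; 0/8/0/10/2/15
#8 slti  r5, r1, 9 ; 0/8/0/10/2/1
#9 slt  r3, r5, r3 ; 0/8/0/1/2/1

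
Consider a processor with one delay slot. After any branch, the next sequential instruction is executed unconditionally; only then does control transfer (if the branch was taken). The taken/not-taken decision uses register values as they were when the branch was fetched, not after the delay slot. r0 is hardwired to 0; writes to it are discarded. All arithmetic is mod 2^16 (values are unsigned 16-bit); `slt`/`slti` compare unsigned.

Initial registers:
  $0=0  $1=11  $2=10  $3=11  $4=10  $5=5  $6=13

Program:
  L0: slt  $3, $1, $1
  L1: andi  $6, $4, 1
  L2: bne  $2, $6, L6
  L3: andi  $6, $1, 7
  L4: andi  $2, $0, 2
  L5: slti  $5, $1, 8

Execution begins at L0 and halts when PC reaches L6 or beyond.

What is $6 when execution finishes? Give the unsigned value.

3

#0 slt  $3, $1, $1 ; 0/11/10/0/10/5/13
#1 andi  $6, $4, 1 ; 0/11/10/0/10/5/0
#2 bne  $2, $6, L6 ; 0/11/10/0/10/5/0 ; →target
#3 andi  $6, $1, 7 ; 0/11/10/0/10/5/3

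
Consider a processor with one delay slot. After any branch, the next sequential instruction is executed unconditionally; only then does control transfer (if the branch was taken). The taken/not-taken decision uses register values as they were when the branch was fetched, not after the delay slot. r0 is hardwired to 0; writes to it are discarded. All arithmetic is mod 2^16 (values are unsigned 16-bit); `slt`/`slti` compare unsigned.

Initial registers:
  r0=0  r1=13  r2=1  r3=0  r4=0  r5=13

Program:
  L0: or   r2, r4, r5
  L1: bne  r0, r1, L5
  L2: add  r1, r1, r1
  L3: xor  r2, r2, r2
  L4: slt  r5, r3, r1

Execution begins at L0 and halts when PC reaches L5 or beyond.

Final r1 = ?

[0] or   r2, r4, r5  →  {r0:0, r1:13, r2:13, r3:0, r4:0, r5:13}
[1] bne  r0, r1, L5  →  {r0:0, r1:13, r2:13, r3:0, r4:0, r5:13}  ⟨branch taken⟩
[2] add  r1, r1, r1  →  {r0:0, r1:26, r2:13, r3:0, r4:0, r5:13}

26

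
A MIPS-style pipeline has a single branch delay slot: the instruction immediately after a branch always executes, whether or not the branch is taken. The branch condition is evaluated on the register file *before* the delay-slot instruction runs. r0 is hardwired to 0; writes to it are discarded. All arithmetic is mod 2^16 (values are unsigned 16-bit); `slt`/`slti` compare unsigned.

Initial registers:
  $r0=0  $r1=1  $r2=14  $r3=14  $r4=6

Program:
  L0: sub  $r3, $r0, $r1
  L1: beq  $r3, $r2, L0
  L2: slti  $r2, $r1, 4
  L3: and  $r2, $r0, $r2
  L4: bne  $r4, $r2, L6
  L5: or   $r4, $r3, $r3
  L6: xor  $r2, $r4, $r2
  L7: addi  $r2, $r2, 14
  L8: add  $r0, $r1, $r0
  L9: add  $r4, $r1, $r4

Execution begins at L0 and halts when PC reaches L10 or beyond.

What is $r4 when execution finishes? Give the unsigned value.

  step pc=0: sub  $r3, $r0, $r1  regs=(0,1,14,65535,6)
  step pc=1: beq  $r3, $r2, L0  cond=F  regs=(0,1,14,65535,6)
  step pc=2: slti  $r2, $r1, 4  regs=(0,1,1,65535,6)
  step pc=3: and  $r2, $r0, $r2  regs=(0,1,0,65535,6)
  step pc=4: bne  $r4, $r2, L6  cond=T  regs=(0,1,0,65535,6)
  step pc=5: or   $r4, $r3, $r3  regs=(0,1,0,65535,65535)
  step pc=6: xor  $r2, $r4, $r2  regs=(0,1,65535,65535,65535)
  step pc=7: addi  $r2, $r2, 14  regs=(0,1,13,65535,65535)
  step pc=8: add  $r0, $r1, $r0  regs=(0,1,13,65535,65535)
  step pc=9: add  $r4, $r1, $r4  regs=(0,1,13,65535,0)

0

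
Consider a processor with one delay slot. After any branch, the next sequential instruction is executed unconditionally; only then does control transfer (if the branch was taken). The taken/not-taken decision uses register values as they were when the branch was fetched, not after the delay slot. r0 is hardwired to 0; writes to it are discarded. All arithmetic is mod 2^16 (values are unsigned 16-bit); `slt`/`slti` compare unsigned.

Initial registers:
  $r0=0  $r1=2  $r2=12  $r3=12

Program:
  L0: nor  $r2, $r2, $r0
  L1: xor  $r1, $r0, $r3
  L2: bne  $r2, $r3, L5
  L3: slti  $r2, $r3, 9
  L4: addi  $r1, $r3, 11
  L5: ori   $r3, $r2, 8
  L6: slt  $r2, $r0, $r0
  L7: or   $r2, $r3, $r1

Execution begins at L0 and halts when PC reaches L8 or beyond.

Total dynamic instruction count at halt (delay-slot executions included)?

  step pc=0: nor  $r2, $r2, $r0  regs=(0,2,65523,12)
  step pc=1: xor  $r1, $r0, $r3  regs=(0,12,65523,12)
  step pc=2: bne  $r2, $r3, L5  cond=T  regs=(0,12,65523,12)
  step pc=3: slti  $r2, $r3, 9  regs=(0,12,0,12)
  step pc=5: ori   $r3, $r2, 8  regs=(0,12,0,8)
  step pc=6: slt  $r2, $r0, $r0  regs=(0,12,0,8)
  step pc=7: or   $r2, $r3, $r1  regs=(0,12,12,8)

7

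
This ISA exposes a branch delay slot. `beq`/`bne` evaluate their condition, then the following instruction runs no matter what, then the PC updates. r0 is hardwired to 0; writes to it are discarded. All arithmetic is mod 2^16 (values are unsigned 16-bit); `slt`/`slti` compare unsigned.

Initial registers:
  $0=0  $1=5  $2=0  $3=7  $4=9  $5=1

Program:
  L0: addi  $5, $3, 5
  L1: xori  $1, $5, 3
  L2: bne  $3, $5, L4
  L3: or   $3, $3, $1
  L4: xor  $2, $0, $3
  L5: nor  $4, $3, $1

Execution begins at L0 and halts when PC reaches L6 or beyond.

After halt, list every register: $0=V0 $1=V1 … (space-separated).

$0=0 $1=15 $2=15 $3=15 $4=65520 $5=12

[0] addi  $5, $3, 5  →  {$0:0, $1:5, $2:0, $3:7, $4:9, $5:12}
[1] xori  $1, $5, 3  →  {$0:0, $1:15, $2:0, $3:7, $4:9, $5:12}
[2] bne  $3, $5, L4  →  {$0:0, $1:15, $2:0, $3:7, $4:9, $5:12}  ⟨branch taken⟩
[3] or   $3, $3, $1  →  {$0:0, $1:15, $2:0, $3:15, $4:9, $5:12}
[4] xor  $2, $0, $3  →  {$0:0, $1:15, $2:15, $3:15, $4:9, $5:12}
[5] nor  $4, $3, $1  →  {$0:0, $1:15, $2:15, $3:15, $4:65520, $5:12}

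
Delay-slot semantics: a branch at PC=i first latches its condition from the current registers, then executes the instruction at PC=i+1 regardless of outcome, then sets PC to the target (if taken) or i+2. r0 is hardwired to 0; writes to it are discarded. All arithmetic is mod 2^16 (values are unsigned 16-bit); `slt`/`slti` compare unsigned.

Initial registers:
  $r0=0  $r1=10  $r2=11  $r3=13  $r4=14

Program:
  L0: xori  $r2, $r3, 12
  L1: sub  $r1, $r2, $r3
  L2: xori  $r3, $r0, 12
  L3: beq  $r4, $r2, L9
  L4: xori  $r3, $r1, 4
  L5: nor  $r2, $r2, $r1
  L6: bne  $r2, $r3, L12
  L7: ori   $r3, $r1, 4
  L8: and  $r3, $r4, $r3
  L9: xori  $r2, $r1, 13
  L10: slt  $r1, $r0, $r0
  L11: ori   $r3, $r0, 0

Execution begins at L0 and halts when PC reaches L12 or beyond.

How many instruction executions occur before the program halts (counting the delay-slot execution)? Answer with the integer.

[0] xori  $r2, $r3, 12  →  {$r0:0, $r1:10, $r2:1, $r3:13, $r4:14}
[1] sub  $r1, $r2, $r3  →  {$r0:0, $r1:65524, $r2:1, $r3:13, $r4:14}
[2] xori  $r3, $r0, 12  →  {$r0:0, $r1:65524, $r2:1, $r3:12, $r4:14}
[3] beq  $r4, $r2, L9  →  {$r0:0, $r1:65524, $r2:1, $r3:12, $r4:14}  ⟨branch fallthrough⟩
[4] xori  $r3, $r1, 4  →  {$r0:0, $r1:65524, $r2:1, $r3:65520, $r4:14}
[5] nor  $r2, $r2, $r1  →  {$r0:0, $r1:65524, $r2:10, $r3:65520, $r4:14}
[6] bne  $r2, $r3, L12  →  {$r0:0, $r1:65524, $r2:10, $r3:65520, $r4:14}  ⟨branch taken⟩
[7] ori   $r3, $r1, 4  →  {$r0:0, $r1:65524, $r2:10, $r3:65524, $r4:14}

8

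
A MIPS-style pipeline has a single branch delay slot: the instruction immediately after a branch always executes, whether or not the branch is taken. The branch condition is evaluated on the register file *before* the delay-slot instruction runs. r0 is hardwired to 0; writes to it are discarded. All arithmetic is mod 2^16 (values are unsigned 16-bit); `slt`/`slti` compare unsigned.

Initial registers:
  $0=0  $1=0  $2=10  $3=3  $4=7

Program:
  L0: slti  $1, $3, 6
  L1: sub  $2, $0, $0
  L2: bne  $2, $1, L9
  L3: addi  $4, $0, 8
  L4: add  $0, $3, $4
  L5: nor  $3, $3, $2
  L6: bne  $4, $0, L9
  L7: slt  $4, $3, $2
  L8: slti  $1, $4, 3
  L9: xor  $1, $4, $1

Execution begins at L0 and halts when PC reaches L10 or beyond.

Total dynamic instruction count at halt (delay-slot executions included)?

#0 slti  $1, $3, 6 ; 0/1/10/3/7
#1 sub  $2, $0, $0 ; 0/1/0/3/7
#2 bne  $2, $1, L9 ; 0/1/0/3/7 ; →target
#3 addi  $4, $0, 8 ; 0/1/0/3/8
#9 xor  $1, $4, $1 ; 0/9/0/3/8

5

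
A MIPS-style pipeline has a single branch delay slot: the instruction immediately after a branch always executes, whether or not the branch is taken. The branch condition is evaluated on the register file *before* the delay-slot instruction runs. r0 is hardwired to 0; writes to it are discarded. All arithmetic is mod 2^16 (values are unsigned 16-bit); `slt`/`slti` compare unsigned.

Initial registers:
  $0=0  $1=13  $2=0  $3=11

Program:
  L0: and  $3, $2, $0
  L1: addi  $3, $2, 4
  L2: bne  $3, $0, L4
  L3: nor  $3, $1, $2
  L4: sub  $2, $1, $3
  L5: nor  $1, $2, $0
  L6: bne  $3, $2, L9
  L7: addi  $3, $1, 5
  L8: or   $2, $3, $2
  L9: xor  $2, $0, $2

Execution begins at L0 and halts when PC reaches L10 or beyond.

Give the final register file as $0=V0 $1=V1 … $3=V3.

#0 and  $3, $2, $0 ; 0/13/0/0
#1 addi  $3, $2, 4 ; 0/13/0/4
#2 bne  $3, $0, L4 ; 0/13/0/4 ; →target
#3 nor  $3, $1, $2 ; 0/13/0/65522
#4 sub  $2, $1, $3 ; 0/13/27/65522
#5 nor  $1, $2, $0 ; 0/65508/27/65522
#6 bne  $3, $2, L9 ; 0/65508/27/65522 ; →target
#7 addi  $3, $1, 5 ; 0/65508/27/65513
#9 xor  $2, $0, $2 ; 0/65508/27/65513

$0=0 $1=65508 $2=27 $3=65513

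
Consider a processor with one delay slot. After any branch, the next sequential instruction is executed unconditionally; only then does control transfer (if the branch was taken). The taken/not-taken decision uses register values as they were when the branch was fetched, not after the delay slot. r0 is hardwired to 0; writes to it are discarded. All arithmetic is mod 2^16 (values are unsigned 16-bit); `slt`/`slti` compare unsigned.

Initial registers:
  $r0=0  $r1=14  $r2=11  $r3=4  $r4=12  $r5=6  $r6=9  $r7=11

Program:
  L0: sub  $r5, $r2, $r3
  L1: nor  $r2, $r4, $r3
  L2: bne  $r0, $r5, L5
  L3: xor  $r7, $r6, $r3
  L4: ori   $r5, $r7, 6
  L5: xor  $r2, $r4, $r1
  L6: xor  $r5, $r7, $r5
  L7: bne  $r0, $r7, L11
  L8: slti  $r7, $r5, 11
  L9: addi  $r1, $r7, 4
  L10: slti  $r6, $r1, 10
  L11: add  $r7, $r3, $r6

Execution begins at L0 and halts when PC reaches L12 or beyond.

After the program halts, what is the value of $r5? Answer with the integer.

PC=0  sub  $r5, $r2, $r3     | $r0=0 $r1=14 $r2=11 $r3=4 $r4=12 $r5=7 $r6=9 $r7=11
PC=1  nor  $r2, $r4, $r3     | $r0=0 $r1=14 $r2=65523 $r3=4 $r4=12 $r5=7 $r6=9 $r7=11
PC=2  bne  $r0, $r5, L5      | $r0=0 $r1=14 $r2=65523 $r3=4 $r4=12 $r5=7 $r6=9 $r7=11  [TAKEN]
PC=3  xor  $r7, $r6, $r3     | $r0=0 $r1=14 $r2=65523 $r3=4 $r4=12 $r5=7 $r6=9 $r7=13
PC=5  xor  $r2, $r4, $r1     | $r0=0 $r1=14 $r2=2 $r3=4 $r4=12 $r5=7 $r6=9 $r7=13
PC=6  xor  $r5, $r7, $r5     | $r0=0 $r1=14 $r2=2 $r3=4 $r4=12 $r5=10 $r6=9 $r7=13
PC=7  bne  $r0, $r7, L11     | $r0=0 $r1=14 $r2=2 $r3=4 $r4=12 $r5=10 $r6=9 $r7=13  [TAKEN]
PC=8  slti  $r7, $r5, 11     | $r0=0 $r1=14 $r2=2 $r3=4 $r4=12 $r5=10 $r6=9 $r7=1
PC=11 add  $r7, $r3, $r6     | $r0=0 $r1=14 $r2=2 $r3=4 $r4=12 $r5=10 $r6=9 $r7=13

10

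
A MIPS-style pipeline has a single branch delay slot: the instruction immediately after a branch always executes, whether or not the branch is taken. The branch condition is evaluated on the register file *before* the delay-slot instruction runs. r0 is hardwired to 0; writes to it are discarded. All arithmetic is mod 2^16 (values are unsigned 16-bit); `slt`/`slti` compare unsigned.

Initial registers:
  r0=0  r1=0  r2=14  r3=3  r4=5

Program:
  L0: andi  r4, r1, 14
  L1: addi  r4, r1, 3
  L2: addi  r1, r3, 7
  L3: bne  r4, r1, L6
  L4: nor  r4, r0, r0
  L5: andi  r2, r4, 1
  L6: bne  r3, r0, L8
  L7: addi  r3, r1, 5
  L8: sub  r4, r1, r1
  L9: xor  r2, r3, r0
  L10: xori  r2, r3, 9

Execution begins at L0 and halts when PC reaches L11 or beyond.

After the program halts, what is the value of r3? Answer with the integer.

  step pc=0: andi  r4, r1, 14  regs=(0,0,14,3,0)
  step pc=1: addi  r4, r1, 3  regs=(0,0,14,3,3)
  step pc=2: addi  r1, r3, 7  regs=(0,10,14,3,3)
  step pc=3: bne  r4, r1, L6  cond=T  regs=(0,10,14,3,3)
  step pc=4: nor  r4, r0, r0  regs=(0,10,14,3,65535)
  step pc=6: bne  r3, r0, L8  cond=T  regs=(0,10,14,3,65535)
  step pc=7: addi  r3, r1, 5  regs=(0,10,14,15,65535)
  step pc=8: sub  r4, r1, r1  regs=(0,10,14,15,0)
  step pc=9: xor  r2, r3, r0  regs=(0,10,15,15,0)
  step pc=10: xori  r2, r3, 9  regs=(0,10,6,15,0)

15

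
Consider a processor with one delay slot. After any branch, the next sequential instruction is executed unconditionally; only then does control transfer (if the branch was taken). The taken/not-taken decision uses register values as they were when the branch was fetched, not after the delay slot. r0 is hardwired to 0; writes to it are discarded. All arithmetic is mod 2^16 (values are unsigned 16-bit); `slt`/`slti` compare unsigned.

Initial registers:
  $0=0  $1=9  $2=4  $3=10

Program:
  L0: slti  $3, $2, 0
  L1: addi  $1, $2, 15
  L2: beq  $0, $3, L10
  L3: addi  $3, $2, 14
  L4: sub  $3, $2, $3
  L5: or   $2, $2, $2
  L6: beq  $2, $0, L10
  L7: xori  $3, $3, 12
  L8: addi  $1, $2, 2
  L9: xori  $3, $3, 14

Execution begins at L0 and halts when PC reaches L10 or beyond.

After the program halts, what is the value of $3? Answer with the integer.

18

[0] slti  $3, $2, 0  →  {$0:0, $1:9, $2:4, $3:0}
[1] addi  $1, $2, 15  →  {$0:0, $1:19, $2:4, $3:0}
[2] beq  $0, $3, L10  →  {$0:0, $1:19, $2:4, $3:0}  ⟨branch taken⟩
[3] addi  $3, $2, 14  →  {$0:0, $1:19, $2:4, $3:18}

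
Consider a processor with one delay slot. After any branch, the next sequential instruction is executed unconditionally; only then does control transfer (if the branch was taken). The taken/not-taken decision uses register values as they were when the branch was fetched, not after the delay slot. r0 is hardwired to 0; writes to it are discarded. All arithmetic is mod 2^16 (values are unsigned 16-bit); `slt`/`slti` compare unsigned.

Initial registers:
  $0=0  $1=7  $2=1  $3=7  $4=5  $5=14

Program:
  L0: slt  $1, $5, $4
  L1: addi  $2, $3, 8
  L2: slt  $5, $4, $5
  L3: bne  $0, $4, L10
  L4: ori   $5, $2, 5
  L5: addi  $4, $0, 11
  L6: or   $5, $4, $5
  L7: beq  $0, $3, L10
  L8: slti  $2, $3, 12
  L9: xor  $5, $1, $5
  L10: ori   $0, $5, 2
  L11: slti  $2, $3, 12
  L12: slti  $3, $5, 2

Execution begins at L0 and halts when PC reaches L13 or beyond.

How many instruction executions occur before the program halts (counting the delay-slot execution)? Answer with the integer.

PC=0  slt  $1, $5, $4        | $0=0 $1=0 $2=1 $3=7 $4=5 $5=14
PC=1  addi  $2, $3, 8        | $0=0 $1=0 $2=15 $3=7 $4=5 $5=14
PC=2  slt  $5, $4, $5        | $0=0 $1=0 $2=15 $3=7 $4=5 $5=1
PC=3  bne  $0, $4, L10       | $0=0 $1=0 $2=15 $3=7 $4=5 $5=1  [TAKEN]
PC=4  ori   $5, $2, 5        | $0=0 $1=0 $2=15 $3=7 $4=5 $5=15
PC=10 ori   $0, $5, 2        | $0=0 $1=0 $2=15 $3=7 $4=5 $5=15
PC=11 slti  $2, $3, 12       | $0=0 $1=0 $2=1 $3=7 $4=5 $5=15
PC=12 slti  $3, $5, 2        | $0=0 $1=0 $2=1 $3=0 $4=5 $5=15

8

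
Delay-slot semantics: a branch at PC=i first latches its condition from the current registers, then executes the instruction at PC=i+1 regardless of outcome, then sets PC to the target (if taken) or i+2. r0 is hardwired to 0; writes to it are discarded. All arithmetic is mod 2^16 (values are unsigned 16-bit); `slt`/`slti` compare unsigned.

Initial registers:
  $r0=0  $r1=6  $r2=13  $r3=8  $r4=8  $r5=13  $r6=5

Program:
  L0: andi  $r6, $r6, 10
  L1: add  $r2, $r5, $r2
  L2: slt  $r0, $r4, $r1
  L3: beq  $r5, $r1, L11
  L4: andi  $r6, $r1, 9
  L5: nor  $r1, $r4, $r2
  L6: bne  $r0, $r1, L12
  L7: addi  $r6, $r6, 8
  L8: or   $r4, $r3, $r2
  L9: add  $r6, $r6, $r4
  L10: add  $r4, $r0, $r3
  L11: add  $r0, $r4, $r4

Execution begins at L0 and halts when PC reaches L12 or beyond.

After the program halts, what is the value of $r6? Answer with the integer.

8

#0 andi  $r6, $r6, 10 ; 0/6/13/8/8/13/0
#1 add  $r2, $r5, $r2 ; 0/6/26/8/8/13/0
#2 slt  $r0, $r4, $r1 ; 0/6/26/8/8/13/0
#3 beq  $r5, $r1, L11 ; 0/6/26/8/8/13/0 ; →fallthru
#4 andi  $r6, $r1, 9 ; 0/6/26/8/8/13/0
#5 nor  $r1, $r4, $r2 ; 0/65509/26/8/8/13/0
#6 bne  $r0, $r1, L12 ; 0/65509/26/8/8/13/0 ; →target
#7 addi  $r6, $r6, 8 ; 0/65509/26/8/8/13/8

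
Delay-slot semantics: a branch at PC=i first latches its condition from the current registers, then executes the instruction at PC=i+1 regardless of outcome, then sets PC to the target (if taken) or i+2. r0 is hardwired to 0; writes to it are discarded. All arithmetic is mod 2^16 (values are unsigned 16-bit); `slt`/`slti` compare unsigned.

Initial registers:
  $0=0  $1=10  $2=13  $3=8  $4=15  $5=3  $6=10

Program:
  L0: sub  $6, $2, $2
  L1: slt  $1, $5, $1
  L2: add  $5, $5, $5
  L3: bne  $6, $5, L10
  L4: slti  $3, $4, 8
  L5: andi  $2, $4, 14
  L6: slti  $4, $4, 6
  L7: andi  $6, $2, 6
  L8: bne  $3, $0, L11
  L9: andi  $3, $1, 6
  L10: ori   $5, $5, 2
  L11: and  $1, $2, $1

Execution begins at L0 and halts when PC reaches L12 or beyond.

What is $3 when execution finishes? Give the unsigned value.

#0 sub  $6, $2, $2 ; 0/10/13/8/15/3/0
#1 slt  $1, $5, $1 ; 0/1/13/8/15/3/0
#2 add  $5, $5, $5 ; 0/1/13/8/15/6/0
#3 bne  $6, $5, L10 ; 0/1/13/8/15/6/0 ; →target
#4 slti  $3, $4, 8 ; 0/1/13/0/15/6/0
#10 ori   $5, $5, 2 ; 0/1/13/0/15/6/0
#11 and  $1, $2, $1 ; 0/1/13/0/15/6/0

0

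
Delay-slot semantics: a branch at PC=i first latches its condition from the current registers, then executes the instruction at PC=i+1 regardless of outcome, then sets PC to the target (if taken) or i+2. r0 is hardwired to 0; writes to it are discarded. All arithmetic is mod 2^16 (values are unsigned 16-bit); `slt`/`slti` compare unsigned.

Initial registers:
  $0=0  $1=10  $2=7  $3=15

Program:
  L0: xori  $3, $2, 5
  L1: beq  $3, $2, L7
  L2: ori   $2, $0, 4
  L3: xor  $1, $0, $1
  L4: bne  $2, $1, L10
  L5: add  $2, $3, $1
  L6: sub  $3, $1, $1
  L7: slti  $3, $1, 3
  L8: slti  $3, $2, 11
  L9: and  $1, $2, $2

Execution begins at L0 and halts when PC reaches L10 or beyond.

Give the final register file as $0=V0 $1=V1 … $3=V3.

PC=0  xori  $3, $2, 5        | $0=0 $1=10 $2=7 $3=2
PC=1  beq  $3, $2, L7        | $0=0 $1=10 $2=7 $3=2  [not taken]
PC=2  ori   $2, $0, 4        | $0=0 $1=10 $2=4 $3=2
PC=3  xor  $1, $0, $1        | $0=0 $1=10 $2=4 $3=2
PC=4  bne  $2, $1, L10       | $0=0 $1=10 $2=4 $3=2  [TAKEN]
PC=5  add  $2, $3, $1        | $0=0 $1=10 $2=12 $3=2

$0=0 $1=10 $2=12 $3=2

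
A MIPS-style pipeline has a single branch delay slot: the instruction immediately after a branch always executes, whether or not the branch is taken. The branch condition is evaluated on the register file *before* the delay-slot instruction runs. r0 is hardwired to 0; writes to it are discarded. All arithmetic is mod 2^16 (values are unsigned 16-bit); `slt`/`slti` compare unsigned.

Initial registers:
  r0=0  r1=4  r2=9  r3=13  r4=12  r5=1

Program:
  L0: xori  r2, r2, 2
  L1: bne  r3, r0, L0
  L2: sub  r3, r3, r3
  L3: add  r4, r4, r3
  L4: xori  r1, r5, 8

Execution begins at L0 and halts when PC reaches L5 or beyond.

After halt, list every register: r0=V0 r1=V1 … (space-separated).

r0=0 r1=9 r2=9 r3=0 r4=12 r5=1

[0] xori  r2, r2, 2  →  {r0:0, r1:4, r2:11, r3:13, r4:12, r5:1}
[1] bne  r3, r0, L0  →  {r0:0, r1:4, r2:11, r3:13, r4:12, r5:1}  ⟨branch taken⟩
[2] sub  r3, r3, r3  →  {r0:0, r1:4, r2:11, r3:0, r4:12, r5:1}
[0] xori  r2, r2, 2  →  {r0:0, r1:4, r2:9, r3:0, r4:12, r5:1}
[1] bne  r3, r0, L0  →  {r0:0, r1:4, r2:9, r3:0, r4:12, r5:1}  ⟨branch fallthrough⟩
[2] sub  r3, r3, r3  →  {r0:0, r1:4, r2:9, r3:0, r4:12, r5:1}
[3] add  r4, r4, r3  →  {r0:0, r1:4, r2:9, r3:0, r4:12, r5:1}
[4] xori  r1, r5, 8  →  {r0:0, r1:9, r2:9, r3:0, r4:12, r5:1}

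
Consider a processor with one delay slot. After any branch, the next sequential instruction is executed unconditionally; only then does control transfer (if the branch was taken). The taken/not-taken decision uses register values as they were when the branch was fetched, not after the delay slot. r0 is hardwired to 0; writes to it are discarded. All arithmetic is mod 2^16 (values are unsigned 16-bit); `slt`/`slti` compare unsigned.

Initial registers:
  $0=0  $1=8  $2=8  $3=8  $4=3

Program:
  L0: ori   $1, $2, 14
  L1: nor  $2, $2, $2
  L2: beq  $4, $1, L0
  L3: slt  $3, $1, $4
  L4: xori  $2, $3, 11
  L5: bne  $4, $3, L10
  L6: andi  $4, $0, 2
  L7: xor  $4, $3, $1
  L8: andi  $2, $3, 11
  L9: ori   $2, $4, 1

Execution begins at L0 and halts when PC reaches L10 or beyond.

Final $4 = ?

0

[0] ori   $1, $2, 14  →  {$0:0, $1:14, $2:8, $3:8, $4:3}
[1] nor  $2, $2, $2  →  {$0:0, $1:14, $2:65527, $3:8, $4:3}
[2] beq  $4, $1, L0  →  {$0:0, $1:14, $2:65527, $3:8, $4:3}  ⟨branch fallthrough⟩
[3] slt  $3, $1, $4  →  {$0:0, $1:14, $2:65527, $3:0, $4:3}
[4] xori  $2, $3, 11  →  {$0:0, $1:14, $2:11, $3:0, $4:3}
[5] bne  $4, $3, L10  →  {$0:0, $1:14, $2:11, $3:0, $4:3}  ⟨branch taken⟩
[6] andi  $4, $0, 2  →  {$0:0, $1:14, $2:11, $3:0, $4:0}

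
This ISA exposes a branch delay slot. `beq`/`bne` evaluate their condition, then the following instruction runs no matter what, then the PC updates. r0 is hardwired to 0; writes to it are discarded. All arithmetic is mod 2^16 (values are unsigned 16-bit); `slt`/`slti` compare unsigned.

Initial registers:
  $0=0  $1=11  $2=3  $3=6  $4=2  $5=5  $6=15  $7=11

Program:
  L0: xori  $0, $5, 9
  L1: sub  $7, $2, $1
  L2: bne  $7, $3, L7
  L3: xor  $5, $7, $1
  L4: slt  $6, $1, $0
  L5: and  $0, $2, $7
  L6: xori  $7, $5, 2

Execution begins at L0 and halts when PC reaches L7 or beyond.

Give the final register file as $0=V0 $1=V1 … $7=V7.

#0 xori  $0, $5, 9 ; 0/11/3/6/2/5/15/11
#1 sub  $7, $2, $1 ; 0/11/3/6/2/5/15/65528
#2 bne  $7, $3, L7 ; 0/11/3/6/2/5/15/65528 ; →target
#3 xor  $5, $7, $1 ; 0/11/3/6/2/65523/15/65528

$0=0 $1=11 $2=3 $3=6 $4=2 $5=65523 $6=15 $7=65528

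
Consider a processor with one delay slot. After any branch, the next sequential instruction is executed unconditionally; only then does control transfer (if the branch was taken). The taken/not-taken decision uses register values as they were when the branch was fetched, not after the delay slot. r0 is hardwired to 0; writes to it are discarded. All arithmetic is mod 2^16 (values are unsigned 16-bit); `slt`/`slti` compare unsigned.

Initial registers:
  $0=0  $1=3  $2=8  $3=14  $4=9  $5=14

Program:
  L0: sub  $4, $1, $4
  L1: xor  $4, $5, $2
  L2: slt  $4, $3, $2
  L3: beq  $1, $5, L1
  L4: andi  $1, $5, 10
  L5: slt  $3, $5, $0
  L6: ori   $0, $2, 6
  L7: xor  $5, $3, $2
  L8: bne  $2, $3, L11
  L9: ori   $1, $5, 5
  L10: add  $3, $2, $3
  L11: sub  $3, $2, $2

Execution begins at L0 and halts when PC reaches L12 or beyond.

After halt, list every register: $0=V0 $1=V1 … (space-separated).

$0=0 $1=13 $2=8 $3=0 $4=0 $5=8

PC=0  sub  $4, $1, $4        | $0=0 $1=3 $2=8 $3=14 $4=65530 $5=14
PC=1  xor  $4, $5, $2        | $0=0 $1=3 $2=8 $3=14 $4=6 $5=14
PC=2  slt  $4, $3, $2        | $0=0 $1=3 $2=8 $3=14 $4=0 $5=14
PC=3  beq  $1, $5, L1        | $0=0 $1=3 $2=8 $3=14 $4=0 $5=14  [not taken]
PC=4  andi  $1, $5, 10       | $0=0 $1=10 $2=8 $3=14 $4=0 $5=14
PC=5  slt  $3, $5, $0        | $0=0 $1=10 $2=8 $3=0 $4=0 $5=14
PC=6  ori   $0, $2, 6        | $0=0 $1=10 $2=8 $3=0 $4=0 $5=14
PC=7  xor  $5, $3, $2        | $0=0 $1=10 $2=8 $3=0 $4=0 $5=8
PC=8  bne  $2, $3, L11       | $0=0 $1=10 $2=8 $3=0 $4=0 $5=8  [TAKEN]
PC=9  ori   $1, $5, 5        | $0=0 $1=13 $2=8 $3=0 $4=0 $5=8
PC=11 sub  $3, $2, $2        | $0=0 $1=13 $2=8 $3=0 $4=0 $5=8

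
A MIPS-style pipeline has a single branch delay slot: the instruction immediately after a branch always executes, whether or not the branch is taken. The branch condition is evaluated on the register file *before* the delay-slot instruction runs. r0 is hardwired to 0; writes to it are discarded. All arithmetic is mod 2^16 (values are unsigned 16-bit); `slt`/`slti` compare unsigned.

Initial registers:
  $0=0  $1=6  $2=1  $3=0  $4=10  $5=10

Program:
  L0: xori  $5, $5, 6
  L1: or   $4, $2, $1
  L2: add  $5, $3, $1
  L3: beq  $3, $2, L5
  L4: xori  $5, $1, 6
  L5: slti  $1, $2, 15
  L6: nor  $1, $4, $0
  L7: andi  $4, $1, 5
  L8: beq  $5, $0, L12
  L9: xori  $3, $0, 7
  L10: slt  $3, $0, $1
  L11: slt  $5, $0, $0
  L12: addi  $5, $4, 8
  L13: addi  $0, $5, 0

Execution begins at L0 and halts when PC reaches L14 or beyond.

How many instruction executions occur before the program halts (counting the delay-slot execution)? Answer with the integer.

12

[0] xori  $5, $5, 6  →  {$0:0, $1:6, $2:1, $3:0, $4:10, $5:12}
[1] or   $4, $2, $1  →  {$0:0, $1:6, $2:1, $3:0, $4:7, $5:12}
[2] add  $5, $3, $1  →  {$0:0, $1:6, $2:1, $3:0, $4:7, $5:6}
[3] beq  $3, $2, L5  →  {$0:0, $1:6, $2:1, $3:0, $4:7, $5:6}  ⟨branch fallthrough⟩
[4] xori  $5, $1, 6  →  {$0:0, $1:6, $2:1, $3:0, $4:7, $5:0}
[5] slti  $1, $2, 15  →  {$0:0, $1:1, $2:1, $3:0, $4:7, $5:0}
[6] nor  $1, $4, $0  →  {$0:0, $1:65528, $2:1, $3:0, $4:7, $5:0}
[7] andi  $4, $1, 5  →  {$0:0, $1:65528, $2:1, $3:0, $4:0, $5:0}
[8] beq  $5, $0, L12  →  {$0:0, $1:65528, $2:1, $3:0, $4:0, $5:0}  ⟨branch taken⟩
[9] xori  $3, $0, 7  →  {$0:0, $1:65528, $2:1, $3:7, $4:0, $5:0}
[12] addi  $5, $4, 8  →  {$0:0, $1:65528, $2:1, $3:7, $4:0, $5:8}
[13] addi  $0, $5, 0  →  {$0:0, $1:65528, $2:1, $3:7, $4:0, $5:8}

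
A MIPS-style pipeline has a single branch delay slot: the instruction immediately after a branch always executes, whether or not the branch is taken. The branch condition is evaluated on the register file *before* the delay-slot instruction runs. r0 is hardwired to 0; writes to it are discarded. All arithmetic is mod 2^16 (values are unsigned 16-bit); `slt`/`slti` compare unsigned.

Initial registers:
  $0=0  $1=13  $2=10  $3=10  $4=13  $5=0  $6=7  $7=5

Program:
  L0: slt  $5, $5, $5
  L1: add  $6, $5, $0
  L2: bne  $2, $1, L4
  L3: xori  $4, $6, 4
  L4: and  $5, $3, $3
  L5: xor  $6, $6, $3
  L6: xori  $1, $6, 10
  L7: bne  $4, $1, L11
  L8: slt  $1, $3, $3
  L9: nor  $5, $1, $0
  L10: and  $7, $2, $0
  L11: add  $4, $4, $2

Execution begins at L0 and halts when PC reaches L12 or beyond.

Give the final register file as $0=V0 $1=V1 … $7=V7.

$0=0 $1=0 $2=10 $3=10 $4=14 $5=10 $6=10 $7=5

#0 slt  $5, $5, $5 ; 0/13/10/10/13/0/7/5
#1 add  $6, $5, $0 ; 0/13/10/10/13/0/0/5
#2 bne  $2, $1, L4 ; 0/13/10/10/13/0/0/5 ; →target
#3 xori  $4, $6, 4 ; 0/13/10/10/4/0/0/5
#4 and  $5, $3, $3 ; 0/13/10/10/4/10/0/5
#5 xor  $6, $6, $3 ; 0/13/10/10/4/10/10/5
#6 xori  $1, $6, 10 ; 0/0/10/10/4/10/10/5
#7 bne  $4, $1, L11 ; 0/0/10/10/4/10/10/5 ; →target
#8 slt  $1, $3, $3 ; 0/0/10/10/4/10/10/5
#11 add  $4, $4, $2 ; 0/0/10/10/14/10/10/5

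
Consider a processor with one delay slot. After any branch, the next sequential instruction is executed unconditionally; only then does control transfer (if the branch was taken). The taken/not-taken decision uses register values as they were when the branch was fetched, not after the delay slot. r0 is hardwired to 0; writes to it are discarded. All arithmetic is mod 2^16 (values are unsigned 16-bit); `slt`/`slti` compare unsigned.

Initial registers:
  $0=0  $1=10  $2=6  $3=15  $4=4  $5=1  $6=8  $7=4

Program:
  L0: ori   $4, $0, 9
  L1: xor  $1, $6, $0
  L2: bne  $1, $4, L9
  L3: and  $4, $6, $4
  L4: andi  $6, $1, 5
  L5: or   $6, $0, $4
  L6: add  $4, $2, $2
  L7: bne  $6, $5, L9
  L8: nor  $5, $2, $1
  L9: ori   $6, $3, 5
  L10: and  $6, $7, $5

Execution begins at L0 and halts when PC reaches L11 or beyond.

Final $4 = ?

8

[0] ori   $4, $0, 9  →  {$0:0, $1:10, $2:6, $3:15, $4:9, $5:1, $6:8, $7:4}
[1] xor  $1, $6, $0  →  {$0:0, $1:8, $2:6, $3:15, $4:9, $5:1, $6:8, $7:4}
[2] bne  $1, $4, L9  →  {$0:0, $1:8, $2:6, $3:15, $4:9, $5:1, $6:8, $7:4}  ⟨branch taken⟩
[3] and  $4, $6, $4  →  {$0:0, $1:8, $2:6, $3:15, $4:8, $5:1, $6:8, $7:4}
[9] ori   $6, $3, 5  →  {$0:0, $1:8, $2:6, $3:15, $4:8, $5:1, $6:15, $7:4}
[10] and  $6, $7, $5  →  {$0:0, $1:8, $2:6, $3:15, $4:8, $5:1, $6:0, $7:4}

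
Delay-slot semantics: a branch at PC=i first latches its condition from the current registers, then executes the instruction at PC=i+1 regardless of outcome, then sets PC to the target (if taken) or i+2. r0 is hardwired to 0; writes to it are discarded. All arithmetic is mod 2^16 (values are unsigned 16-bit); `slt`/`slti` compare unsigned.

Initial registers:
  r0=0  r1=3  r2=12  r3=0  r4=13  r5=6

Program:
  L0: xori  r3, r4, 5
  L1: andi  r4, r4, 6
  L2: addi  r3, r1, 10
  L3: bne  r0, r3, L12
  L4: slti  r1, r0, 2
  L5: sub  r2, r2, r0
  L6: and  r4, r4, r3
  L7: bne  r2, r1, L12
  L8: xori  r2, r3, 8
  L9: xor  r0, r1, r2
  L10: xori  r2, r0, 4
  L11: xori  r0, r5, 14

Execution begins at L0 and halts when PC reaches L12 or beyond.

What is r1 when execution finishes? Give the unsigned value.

#0 xori  r3, r4, 5 ; 0/3/12/8/13/6
#1 andi  r4, r4, 6 ; 0/3/12/8/4/6
#2 addi  r3, r1, 10 ; 0/3/12/13/4/6
#3 bne  r0, r3, L12 ; 0/3/12/13/4/6 ; →target
#4 slti  r1, r0, 2 ; 0/1/12/13/4/6

1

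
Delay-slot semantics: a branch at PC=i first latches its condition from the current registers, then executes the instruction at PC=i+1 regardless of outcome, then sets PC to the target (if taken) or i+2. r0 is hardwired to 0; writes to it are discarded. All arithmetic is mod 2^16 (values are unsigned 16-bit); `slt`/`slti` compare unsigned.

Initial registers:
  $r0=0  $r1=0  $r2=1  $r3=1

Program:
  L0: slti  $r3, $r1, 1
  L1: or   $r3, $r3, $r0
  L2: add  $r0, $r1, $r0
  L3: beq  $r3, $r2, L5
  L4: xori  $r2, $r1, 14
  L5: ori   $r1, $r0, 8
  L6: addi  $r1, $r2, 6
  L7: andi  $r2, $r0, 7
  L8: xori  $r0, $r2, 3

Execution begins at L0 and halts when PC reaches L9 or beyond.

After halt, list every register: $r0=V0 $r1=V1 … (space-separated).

$r0=0 $r1=20 $r2=0 $r3=1

#0 slti  $r3, $r1, 1 ; 0/0/1/1
#1 or   $r3, $r3, $r0 ; 0/0/1/1
#2 add  $r0, $r1, $r0 ; 0/0/1/1
#3 beq  $r3, $r2, L5 ; 0/0/1/1 ; →target
#4 xori  $r2, $r1, 14 ; 0/0/14/1
#5 ori   $r1, $r0, 8 ; 0/8/14/1
#6 addi  $r1, $r2, 6 ; 0/20/14/1
#7 andi  $r2, $r0, 7 ; 0/20/0/1
#8 xori  $r0, $r2, 3 ; 0/20/0/1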